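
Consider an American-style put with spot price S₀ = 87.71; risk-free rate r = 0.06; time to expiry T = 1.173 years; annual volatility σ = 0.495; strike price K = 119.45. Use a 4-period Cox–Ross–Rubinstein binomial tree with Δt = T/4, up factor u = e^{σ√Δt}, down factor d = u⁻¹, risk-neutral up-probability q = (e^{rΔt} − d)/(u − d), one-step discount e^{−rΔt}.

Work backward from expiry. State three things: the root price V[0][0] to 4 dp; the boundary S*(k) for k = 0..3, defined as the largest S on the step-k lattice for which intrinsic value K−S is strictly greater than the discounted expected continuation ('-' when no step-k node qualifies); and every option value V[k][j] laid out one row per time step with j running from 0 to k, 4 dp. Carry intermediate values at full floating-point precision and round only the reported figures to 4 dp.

params: Δt=0.29325 u=1.30742 d=0.76487 q=0.46610 e^(-rΔt)=0.98256
t_4 payoffs: 89.4315 68.1380 31.7400 0.0000 0.0000
t_3: node(3,0) S=39.2468 payoff=80.2032 vs cont=78.1198 → 80.2032 [stop]  node(3,1) S=67.0864 payoff=52.3636 vs cont=50.2803 → 52.3636 [stop]  node(3,2) S=114.6737 payoff=4.7763 vs cont=16.6504 → 16.6504 [wait]  node(3,3) S=196.0170 payoff=0.0000 vs cont=0.0000 → 0.0000 [wait]  ⇒ S*(3)=67.0864
t_2: node(2,0) S=51.3120 payoff=68.1380 vs cont=66.0546 → 68.1380 [stop]  node(2,1) S=87.7100 payoff=31.7400 vs cont=35.0947 → 35.0947 [wait]  node(2,2) S=149.9267 payoff=0.0000 vs cont=8.7346 → 8.7346 [wait]  ⇒ S*(2)=51.3120
t_1: node(1,0) S=67.0864 payoff=52.3636 vs cont=51.8166 → 52.3636 [stop]  node(1,1) S=114.6737 payoff=4.7763 vs cont=22.4104 → 22.4104 [wait]  ⇒ S*(1)=67.0864
t_0: node(0,0) S=87.7100 payoff=31.7400 vs cont=37.7326 → 37.7326 [wait]  ⇒ S*(0)=-

price = 37.7326
boundary = - 67.0864 51.3120 67.0864
tree:
37.7326
52.3636 22.4104
68.1380 35.0947 8.7346
80.2032 52.3636 16.6504 0.0000
89.4315 68.1380 31.7400 0.0000 0.0000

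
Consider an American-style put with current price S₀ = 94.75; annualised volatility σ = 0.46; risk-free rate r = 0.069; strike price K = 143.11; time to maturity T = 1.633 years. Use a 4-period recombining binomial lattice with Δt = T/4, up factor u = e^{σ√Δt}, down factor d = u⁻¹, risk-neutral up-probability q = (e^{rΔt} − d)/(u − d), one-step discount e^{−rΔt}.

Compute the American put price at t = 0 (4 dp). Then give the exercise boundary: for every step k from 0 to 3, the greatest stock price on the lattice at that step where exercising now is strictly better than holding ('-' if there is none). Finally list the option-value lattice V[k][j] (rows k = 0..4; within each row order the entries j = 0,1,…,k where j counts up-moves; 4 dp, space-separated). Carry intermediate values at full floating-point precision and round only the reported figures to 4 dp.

params: Δt=0.40825 u=1.34167 d=0.74534 q=0.47496 e^(-rΔt)=0.97222
t_4 payoffs: 113.8686 90.4733 48.3600 0.0000 0.0000
t_3: node(3,0) S=39.2322 payoff=103.8778 vs cont=99.9027 → 103.8778 [stop]  node(3,1) S=70.6210 payoff=72.4890 vs cont=68.5140 → 72.4890 [stop]  node(3,2) S=127.1231 payoff=15.9869 vs cont=24.6859 → 24.6859 [wait]  node(3,3) S=228.8313 payoff=0.0000 vs cont=0.0000 → 0.0000 [wait]  ⇒ S*(3)=70.6210
t_2: node(2,0) S=52.6367 payoff=90.4733 vs cont=86.4983 → 90.4733 [stop]  node(2,1) S=94.7500 payoff=48.3600 vs cont=48.4018 → 48.4018 [wait]  node(2,2) S=170.5572 payoff=0.0000 vs cont=12.6012 → 12.6012 [wait]  ⇒ S*(2)=52.6367
t_1: node(1,0) S=70.6210 payoff=72.4890 vs cont=68.5333 → 72.4890 [stop]  node(1,1) S=127.1231 payoff=15.9869 vs cont=30.5260 → 30.5260 [wait]  ⇒ S*(1)=70.6210
t_0: node(0,0) S=94.7500 payoff=48.3600 vs cont=51.0986 → 51.0986 [wait]  ⇒ S*(0)=-

price = 51.0986
boundary = - 70.6210 52.6367 70.6210
tree:
51.0986
72.4890 30.5260
90.4733 48.4018 12.6012
103.8778 72.4890 24.6859 0.0000
113.8686 90.4733 48.3600 0.0000 0.0000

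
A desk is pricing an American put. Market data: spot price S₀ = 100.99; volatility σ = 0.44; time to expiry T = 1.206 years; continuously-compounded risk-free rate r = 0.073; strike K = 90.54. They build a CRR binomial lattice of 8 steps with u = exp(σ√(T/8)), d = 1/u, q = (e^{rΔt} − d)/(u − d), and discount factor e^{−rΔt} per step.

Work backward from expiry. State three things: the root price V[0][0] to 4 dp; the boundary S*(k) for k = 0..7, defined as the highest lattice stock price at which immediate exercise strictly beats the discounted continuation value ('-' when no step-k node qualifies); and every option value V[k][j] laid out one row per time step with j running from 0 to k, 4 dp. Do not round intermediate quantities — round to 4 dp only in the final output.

Δt=0.15075, u=1.18630, d=0.84296, q=0.48962, disc=e^(-rΔt)=0.98906
k=8 terminal: V=max(K-S,0) → 64.7928 54.3059 39.5477 18.7785 0.0000 0.0000 0.0000 0.0000 0.0000
k=7: j=0 S=30.5439 intr=59.9961 cont=59.0052 V=59.9961[EX]; j=1 S=42.9844 intr=47.5556 cont=46.5647 V=47.5556[EX]; j=2 S=60.4920 intr=30.0480 cont=29.0571 V=30.0480[EX]; j=3 S=85.1304 intr=5.4096 cont=9.4792 V=9.4792[hold]; j=4 S=119.8041 intr=0.0000 cont=0.0000 V=0.0000[hold]; j=5 S=168.6005 intr=0.0000 cont=0.0000 V=0.0000[hold]; j=6 S=237.2716 intr=0.0000 cont=0.0000 V=0.0000[hold]; j=7 S=333.9125 intr=0.0000 cont=0.0000 V=0.0000[hold]  S*(7)=60.4920
k=6: j=0 S=36.2341 intr=54.3059 cont=53.3150 V=54.3059[EX]; j=1 S=50.9923 intr=39.5477 cont=38.5568 V=39.5477[EX]; j=2 S=71.7615 intr=18.7785 cont=19.7584 V=19.7584[hold]; j=3 S=100.9900 intr=0.0000 cont=4.7850 V=4.7850[hold]; j=4 S=142.1233 intr=0.0000 cont=0.0000 V=0.0000[hold]; j=5 S=200.0102 intr=0.0000 cont=0.0000 V=0.0000[hold]; j=6 S=281.4746 intr=0.0000 cont=0.0000 V=0.0000[hold]  S*(6)=50.9923
k=5: j=0 S=42.9844 intr=47.5556 cont=46.5647 V=47.5556[EX]; j=1 S=60.4920 intr=30.0480 cont=29.5316 V=30.0480[EX]; j=2 S=85.1304 intr=5.4096 cont=12.2911 V=12.2911[hold]; j=3 S=119.8041 intr=0.0000 cont=2.4154 V=2.4154[hold]; j=4 S=168.6005 intr=0.0000 cont=0.0000 V=0.0000[hold]; j=5 S=237.2716 intr=0.0000 cont=0.0000 V=0.0000[hold]  S*(5)=60.4920
k=4: j=0 S=50.9923 intr=39.5477 cont=38.5568 V=39.5477[EX]; j=1 S=71.7615 intr=18.7785 cont=21.1201 V=21.1201[hold]; j=2 S=100.9900 intr=0.0000 cont=7.3741 V=7.3741[hold]; j=3 S=142.1233 intr=0.0000 cont=1.2193 V=1.2193[hold]; j=4 S=200.0102 intr=0.0000 cont=0.0000 V=0.0000[hold]  S*(4)=50.9923
k=3: j=0 S=60.4920 intr=30.0480 cont=30.1910 V=30.1910[hold]; j=1 S=85.1304 intr=5.4096 cont=14.2322 V=14.2322[hold]; j=2 S=119.8041 intr=0.0000 cont=4.3128 V=4.3128[hold]; j=3 S=168.6005 intr=0.0000 cont=0.6155 V=0.6155[hold]  S*(3)=-
k=2: j=0 S=71.7615 intr=18.7785 cont=22.1323 V=22.1323[hold]; j=1 S=100.9900 intr=0.0000 cont=9.2729 V=9.2729[hold]; j=2 S=142.1233 intr=0.0000 cont=2.4751 V=2.4751[hold]  S*(2)=-
k=1: j=0 S=85.1304 intr=5.4096 cont=15.6627 V=15.6627[hold]; j=1 S=119.8041 intr=0.0000 cont=5.8795 V=5.8795[hold]  S*(1)=-
k=0: j=0 S=100.9900 intr=0.0000 cont=10.7536 V=10.7536[hold]  S*(0)=-

price = 10.7536
boundary = - - - - 50.9923 60.4920 50.9923 60.4920
tree:
10.7536
15.6627 5.8795
22.1323 9.2729 2.4751
30.1910 14.2322 4.3128 0.6155
39.5477 21.1201 7.3741 1.2193 0.0000
47.5556 30.0480 12.2911 2.4154 0.0000 0.0000
54.3059 39.5477 19.7584 4.7850 0.0000 0.0000 0.0000
59.9961 47.5556 30.0480 9.4792 0.0000 0.0000 0.0000 0.0000
64.7928 54.3059 39.5477 18.7785 0.0000 0.0000 0.0000 0.0000 0.0000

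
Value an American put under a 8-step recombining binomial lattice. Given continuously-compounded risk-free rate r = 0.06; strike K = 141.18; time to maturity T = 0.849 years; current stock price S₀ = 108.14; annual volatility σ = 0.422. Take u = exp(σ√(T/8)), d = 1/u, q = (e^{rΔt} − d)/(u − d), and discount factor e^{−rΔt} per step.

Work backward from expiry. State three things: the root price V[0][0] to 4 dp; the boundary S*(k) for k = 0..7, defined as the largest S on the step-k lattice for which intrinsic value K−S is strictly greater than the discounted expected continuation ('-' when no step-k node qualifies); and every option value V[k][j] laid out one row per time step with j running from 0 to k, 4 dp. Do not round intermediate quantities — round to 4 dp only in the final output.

Δt=0.10612, u=1.14737, d=0.87156, q=0.48885, disc=e^(-rΔt)=0.99365
k=8 terminal: V=max(K-S,0) → 105.1759 93.7819 78.7822 59.0356 33.0400 0.0000 0.0000 0.0000 0.0000
k=7: j=0 S=41.3101 intr=99.8699 cont=98.9738 V=99.8699[EX]; j=1 S=54.3832 intr=86.7968 cont=85.9007 V=86.7968[EX]; j=2 S=71.5935 intr=69.5865 cont=68.6904 V=69.5865[EX]; j=3 S=94.2502 intr=46.9298 cont=46.0337 V=46.9298[EX]; j=4 S=124.0768 intr=17.1032 cont=16.7814 V=17.1032[EX]; j=5 S=163.3425 intr=0.0000 cont=0.0000 V=0.0000[hold]; j=6 S=215.0344 intr=0.0000 cont=0.0000 V=0.0000[hold]; j=7 S=283.0847 intr=0.0000 cont=0.0000 V=0.0000[hold]  S*(7)=124.0768
k=6: j=0 S=47.3981 intr=93.7819 cont=92.8858 V=93.7819[EX]; j=1 S=62.3978 intr=78.7822 cont=77.8861 V=78.7822[EX]; j=2 S=82.1444 intr=59.0356 cont=58.1395 V=59.0356[EX]; j=3 S=108.1400 intr=33.0400 cont=32.1439 V=33.0400[EX]; j=4 S=142.3623 intr=0.0000 cont=8.6869 V=8.6869[hold]; j=5 S=187.4147 intr=0.0000 cont=0.0000 V=0.0000[hold]; j=6 S=246.7244 intr=0.0000 cont=0.0000 V=0.0000[hold]  S*(6)=108.1400
k=5: j=0 S=54.3832 intr=86.7968 cont=85.9007 V=86.7968[EX]; j=1 S=71.5935 intr=69.5865 cont=68.6904 V=69.5865[EX]; j=2 S=94.2502 intr=46.9298 cont=46.0337 V=46.9298[EX]; j=3 S=124.0768 intr=17.1032 cont=21.0009 V=21.0009[hold]; j=4 S=163.3425 intr=0.0000 cont=4.4122 V=4.4122[hold]; j=5 S=215.0344 intr=0.0000 cont=0.0000 V=0.0000[hold]  S*(5)=94.2502
k=4: j=0 S=62.3978 intr=78.7822 cont=77.8861 V=78.7822[EX]; j=1 S=82.1444 intr=59.0356 cont=58.1395 V=59.0356[EX]; j=2 S=108.1400 intr=33.0400 cont=34.0372 V=34.0372[hold]; j=3 S=142.3623 intr=0.0000 cont=12.8098 V=12.8098[hold]; j=4 S=187.4147 intr=0.0000 cont=2.2410 V=2.2410[hold]  S*(4)=82.1444
k=3: j=0 S=71.5935 intr=69.5865 cont=68.6904 V=69.5865[EX]; j=1 S=94.2502 intr=46.9298 cont=46.5181 V=46.9298[EX]; j=2 S=124.0768 intr=17.1032 cont=23.5101 V=23.5101[hold]; j=3 S=163.3425 intr=0.0000 cont=7.5948 V=7.5948[hold]  S*(3)=94.2502
k=2: j=0 S=82.1444 intr=59.0356 cont=58.1395 V=59.0356[EX]; j=1 S=108.1400 intr=33.0400 cont=35.2560 V=35.2560[hold]; j=2 S=142.3623 intr=0.0000 cont=15.6301 V=15.6301[hold]  S*(2)=82.1444
k=1: j=0 S=94.2502 intr=46.9298 cont=47.1101 V=47.1101[hold]; j=1 S=124.0768 intr=17.1032 cont=25.4991 V=25.4991[hold]  S*(1)=-
k=0: j=0 S=108.1400 intr=33.0400 cont=36.3137 V=36.3137[hold]  S*(0)=-

price = 36.3137
boundary = - - 82.1444 94.2502 82.1444 94.2502 108.1400 124.0768
tree:
36.3137
47.1101 25.4991
59.0356 35.2560 15.6301
69.5865 46.9298 23.5101 7.5948
78.7822 59.0356 34.0372 12.8098 2.2410
86.7968 69.5865 46.9298 21.0009 4.4122 0.0000
93.7819 78.7822 59.0356 33.0400 8.6869 0.0000 0.0000
99.8699 86.7968 69.5865 46.9298 17.1032 0.0000 0.0000 0.0000
105.1759 93.7819 78.7822 59.0356 33.0400 0.0000 0.0000 0.0000 0.0000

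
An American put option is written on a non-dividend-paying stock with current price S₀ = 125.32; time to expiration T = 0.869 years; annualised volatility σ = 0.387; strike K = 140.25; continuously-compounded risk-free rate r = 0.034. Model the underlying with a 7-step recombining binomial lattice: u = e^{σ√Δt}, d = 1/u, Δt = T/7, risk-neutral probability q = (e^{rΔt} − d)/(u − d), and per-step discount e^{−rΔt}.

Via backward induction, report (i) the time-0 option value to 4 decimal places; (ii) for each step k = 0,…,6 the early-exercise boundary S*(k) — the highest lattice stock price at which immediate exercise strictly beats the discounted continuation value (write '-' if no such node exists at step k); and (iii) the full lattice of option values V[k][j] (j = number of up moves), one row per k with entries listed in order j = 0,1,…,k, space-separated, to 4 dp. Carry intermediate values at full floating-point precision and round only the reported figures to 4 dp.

params: Δt=0.12414 u=1.14609 d=0.87253 q=0.48143 e^(-rΔt)=0.99579
t_7 payoffs: 92.0006 76.8734 57.0036 30.9042 0.0000 0.0000 0.0000 0.0000
t_6: node(6,0) S=55.2981 payoff=84.9519 vs cont=84.3611 → 84.9519 [stop]  node(6,1) S=72.6352 payoff=67.6148 vs cont=67.0241 → 67.6148 [stop]  node(6,2) S=95.4078 payoff=44.8422 vs cont=44.2515 → 44.8422 [stop]  node(6,3) S=125.3200 payoff=14.9300 vs cont=15.9586 → 15.9586 [wait]  node(6,4) S=164.6103 payoff=0.0000 vs cont=0.0000 → 0.0000 [wait]  node(6,5) S=216.2189 payoff=0.0000 vs cont=0.0000 → 0.0000 [wait]  node(6,6) S=284.0079 payoff=0.0000 vs cont=0.0000 → 0.0000 [wait]  ⇒ S*(6)=95.4078
t_5: node(5,0) S=63.3766 payoff=76.8734 vs cont=76.2827 → 76.8734 [stop]  node(5,1) S=83.2464 payoff=57.0036 vs cont=56.4129 → 57.0036 [stop]  node(5,2) S=109.3458 payoff=30.9042 vs cont=30.8066 → 30.9042 [stop]  node(5,3) S=143.6279 payoff=0.0000 vs cont=8.2409 → 8.2409 [wait]  node(5,4) S=188.6581 payoff=0.0000 vs cont=0.0000 → 0.0000 [wait]  node(5,5) S=247.8061 payoff=0.0000 vs cont=0.0000 → 0.0000 [wait]  ⇒ S*(5)=109.3458
t_4: node(4,0) S=72.6352 payoff=67.6148 vs cont=67.0241 → 67.6148 [stop]  node(4,1) S=95.4078 payoff=44.8422 vs cont=44.2515 → 44.8422 [stop]  node(4,2) S=125.3200 payoff=14.9300 vs cont=19.9093 → 19.9093 [wait]  node(4,3) S=164.6103 payoff=0.0000 vs cont=4.2555 → 4.2555 [wait]  node(4,4) S=216.2189 payoff=0.0000 vs cont=0.0000 → 0.0000 [wait]  ⇒ S*(4)=95.4078
t_3: node(3,0) S=83.2464 payoff=57.0036 vs cont=56.4129 → 57.0036 [stop]  node(3,1) S=109.3458 payoff=30.9042 vs cont=32.7005 → 32.7005 [wait]  node(3,2) S=143.6279 payoff=0.0000 vs cont=12.3210 → 12.3210 [wait]  node(3,3) S=188.6581 payoff=0.0000 vs cont=2.1975 → 2.1975 [wait]  ⇒ S*(3)=83.2464
t_2: node(2,0) S=95.4078 payoff=44.8422 vs cont=45.1127 → 45.1127 [wait]  node(2,1) S=125.3200 payoff=14.9300 vs cont=22.7929 → 22.7929 [wait]  node(2,2) S=164.6103 payoff=0.0000 vs cont=7.4159 → 7.4159 [wait]  ⇒ S*(2)=-
t_1: node(1,0) S=109.3458 payoff=30.9042 vs cont=34.2226 → 34.2226 [wait]  node(1,1) S=143.6279 payoff=0.0000 vs cont=15.3252 → 15.3252 [wait]  ⇒ S*(1)=-
t_0: node(0,0) S=125.3200 payoff=14.9300 vs cont=25.0191 → 25.0191 [wait]  ⇒ S*(0)=-

price = 25.0191
boundary = - - - 83.2464 95.4078 109.3458 95.4078
tree:
25.0191
34.2226 15.3252
45.1127 22.7929 7.4159
57.0036 32.7005 12.3210 2.1975
67.6148 44.8422 19.9093 4.2555 0.0000
76.8734 57.0036 30.9042 8.2409 0.0000 0.0000
84.9519 67.6148 44.8422 15.9586 0.0000 0.0000 0.0000
92.0006 76.8734 57.0036 30.9042 0.0000 0.0000 0.0000 0.0000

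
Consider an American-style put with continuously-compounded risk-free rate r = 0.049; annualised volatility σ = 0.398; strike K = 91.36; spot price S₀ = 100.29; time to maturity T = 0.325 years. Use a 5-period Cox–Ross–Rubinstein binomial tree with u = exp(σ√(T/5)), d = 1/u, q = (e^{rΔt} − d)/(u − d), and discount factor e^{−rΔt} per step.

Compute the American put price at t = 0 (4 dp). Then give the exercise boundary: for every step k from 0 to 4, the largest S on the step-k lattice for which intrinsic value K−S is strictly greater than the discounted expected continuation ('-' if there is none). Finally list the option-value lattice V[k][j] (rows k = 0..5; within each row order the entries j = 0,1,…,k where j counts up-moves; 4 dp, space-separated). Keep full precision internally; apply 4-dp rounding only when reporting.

params: Δt=0.06500 u=1.10680 d=0.90351 q=0.49035 e^(-rΔt)=0.99682
t_5 payoffs: 30.9766 17.3904 0.7472 0.0000 0.0000 0.0000
t_4: node(4,0) S=66.8321 payoff=24.5279 vs cont=24.2373 → 24.5279 [stop]  node(4,1) S=81.8694 payoff=9.4906 vs cont=9.2001 → 9.4906 [stop]  node(4,2) S=100.2900 payoff=0.0000 vs cont=0.3796 → 0.3796 [wait]  node(4,3) S=122.8553 payoff=0.0000 vs cont=0.0000 → 0.0000 [wait]  node(4,4) S=150.4977 payoff=0.0000 vs cont=0.0000 → 0.0000 [wait]  ⇒ S*(4)=81.8694
t_3: node(3,0) S=73.9696 payoff=17.3904 vs cont=17.0999 → 17.3904 [stop]  node(3,1) S=90.6128 payoff=0.7472 vs cont=5.0071 → 5.0071 [wait]  node(3,2) S=111.0007 payoff=0.0000 vs cont=0.1929 → 0.1929 [wait]  node(3,3) S=135.9759 payoff=0.0000 vs cont=0.0000 → 0.0000 [wait]  ⇒ S*(3)=73.9696
t_2: node(2,0) S=81.8694 payoff=9.4906 vs cont=11.2823 → 11.2823 [wait]  node(2,1) S=100.2900 payoff=0.0000 vs cont=2.6380 → 2.6380 [wait]  node(2,2) S=122.8553 payoff=0.0000 vs cont=0.0980 → 0.0980 [wait]  ⇒ S*(2)=-
t_1: node(1,0) S=90.6128 payoff=0.7472 vs cont=7.0212 → 7.0212 [wait]  node(1,1) S=111.0007 payoff=0.0000 vs cont=1.3881 → 1.3881 [wait]  ⇒ S*(1)=-
t_0: node(0,0) S=100.2900 payoff=0.0000 vs cont=4.2455 → 4.2455 [wait]  ⇒ S*(0)=-

price = 4.2455
boundary = - - - 73.9696 81.8694
tree:
4.2455
7.0212 1.3881
11.2823 2.6380 0.0980
17.3904 5.0071 0.1929 0.0000
24.5279 9.4906 0.3796 0.0000 0.0000
30.9766 17.3904 0.7472 0.0000 0.0000 0.0000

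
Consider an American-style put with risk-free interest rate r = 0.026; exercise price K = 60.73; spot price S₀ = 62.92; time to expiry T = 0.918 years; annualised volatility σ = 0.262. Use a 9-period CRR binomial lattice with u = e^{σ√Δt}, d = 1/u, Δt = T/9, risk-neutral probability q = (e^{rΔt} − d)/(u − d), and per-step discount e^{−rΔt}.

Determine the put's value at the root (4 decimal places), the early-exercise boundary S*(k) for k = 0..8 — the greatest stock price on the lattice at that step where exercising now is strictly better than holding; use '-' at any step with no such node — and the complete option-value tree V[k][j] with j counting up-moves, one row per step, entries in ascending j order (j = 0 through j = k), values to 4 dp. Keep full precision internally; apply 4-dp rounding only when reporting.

params: Δt=0.10200 u=1.08728 d=0.91973 q=0.49494 e^(-rΔt)=0.99735
t_9 payoffs: 31.1002 25.7026 19.3216 11.7782 2.8606 0.0000 0.0000 0.0000 0.0000 0.0000
t_8: node(8,0) S=32.2157 payoff=28.5143 vs cont=28.3534 → 28.5143 [stop]  node(8,1) S=38.0845 payoff=22.6455 vs cont=22.4847 → 22.6455 [stop]  node(8,2) S=45.0224 payoff=15.7076 vs cont=15.5468 → 15.7076 [stop]  node(8,3) S=53.2241 payoff=7.5059 vs cont=7.3450 → 7.5059 [stop]  node(8,4) S=62.9200 payoff=0.0000 vs cont=1.4410 → 1.4410 [wait]  node(8,5) S=74.3822 payoff=0.0000 vs cont=0.0000 → 0.0000 [wait]  node(8,6) S=87.9324 payoff=0.0000 vs cont=0.0000 → 0.0000 [wait]  node(8,7) S=103.9511 payoff=0.0000 vs cont=0.0000 → 0.0000 [wait]  node(8,8) S=122.8879 payoff=0.0000 vs cont=0.0000 → 0.0000 [wait]  ⇒ S*(8)=53.2241
t_7: node(7,0) S=35.0274 payoff=25.7026 vs cont=25.5417 → 25.7026 [stop]  node(7,1) S=41.4084 payoff=19.3216 vs cont=19.1608 → 19.3216 [stop]  node(7,2) S=48.9518 payoff=11.7782 vs cont=11.6174 → 11.7782 [stop]  node(7,3) S=57.8694 payoff=2.8606 vs cont=4.4922 → 4.4922 [wait]  node(7,4) S=68.4114 payoff=0.0000 vs cont=0.7258 → 0.7258 [wait]  node(7,5) S=80.8740 payoff=0.0000 vs cont=0.0000 → 0.0000 [wait]  node(7,6) S=95.6069 payoff=0.0000 vs cont=0.0000 → 0.0000 [wait]  node(7,7) S=113.0236 payoff=0.0000 vs cont=0.0000 → 0.0000 [wait]  ⇒ S*(7)=48.9518
t_6: node(6,0) S=38.0845 payoff=22.6455 vs cont=22.4847 → 22.6455 [stop]  node(6,1) S=45.0224 payoff=15.7076 vs cont=15.5468 → 15.7076 [stop]  node(6,2) S=53.2241 payoff=7.5059 vs cont=8.1504 → 8.1504 [wait]  node(6,3) S=62.9200 payoff=0.0000 vs cont=2.6211 → 2.6211 [wait]  node(6,4) S=74.3822 payoff=0.0000 vs cont=0.3656 → 0.3656 [wait]  node(6,5) S=87.9324 payoff=0.0000 vs cont=0.0000 → 0.0000 [wait]  node(6,6) S=103.9511 payoff=0.0000 vs cont=0.0000 → 0.0000 [wait]  ⇒ S*(6)=45.0224
t_5: node(5,0) S=41.4084 payoff=19.3216 vs cont=19.1608 → 19.3216 [stop]  node(5,1) S=48.9518 payoff=11.7782 vs cont=11.9355 → 11.9355 [wait]  node(5,2) S=57.8694 payoff=2.8606 vs cont=5.3994 → 5.3994 [wait]  node(5,3) S=68.4114 payoff=0.0000 vs cont=1.5008 → 1.5008 [wait]  node(5,4) S=80.8740 payoff=0.0000 vs cont=0.1842 → 0.1842 [wait]  node(5,5) S=95.6069 payoff=0.0000 vs cont=0.0000 → 0.0000 [wait]  ⇒ S*(5)=41.4084
t_4: node(4,0) S=45.0224 payoff=15.7076 vs cont=15.6244 → 15.7076 [stop]  node(4,1) S=53.2241 payoff=7.5059 vs cont=8.6775 → 8.6775 [wait]  node(4,2) S=62.9200 payoff=0.0000 vs cont=3.4606 → 3.4606 [wait]  node(4,3) S=74.3822 payoff=0.0000 vs cont=0.8469 → 0.8469 [wait]  node(4,4) S=87.9324 payoff=0.0000 vs cont=0.0928 → 0.0928 [wait]  ⇒ S*(4)=45.0224
t_3: node(3,0) S=48.9518 payoff=11.7782 vs cont=12.1957 → 12.1957 [wait]  node(3,1) S=57.8694 payoff=2.8606 vs cont=6.0793 → 6.0793 [wait]  node(3,2) S=68.4114 payoff=0.0000 vs cont=2.1612 → 2.1612 [wait]  node(3,3) S=80.8740 payoff=0.0000 vs cont=0.4724 → 0.4724 [wait]  ⇒ S*(3)=-
t_2: node(2,0) S=53.2241 payoff=7.5059 vs cont=9.1441 → 9.1441 [wait]  node(2,1) S=62.9200 payoff=0.0000 vs cont=4.1291 → 4.1291 [wait]  node(2,2) S=74.3822 payoff=0.0000 vs cont=1.3218 → 1.3218 [wait]  ⇒ S*(2)=-
t_1: node(1,0) S=57.8694 payoff=2.8606 vs cont=6.6443 → 6.6443 [wait]  node(1,1) S=68.4114 payoff=0.0000 vs cont=2.7324 → 2.7324 [wait]  ⇒ S*(1)=-
t_0: node(0,0) S=62.9200 payoff=0.0000 vs cont=4.6957 → 4.6957 [wait]  ⇒ S*(0)=-

price = 4.6957
boundary = - - - - 45.0224 41.4084 45.0224 48.9518 53.2241
tree:
4.6957
6.6443 2.7324
9.1441 4.1291 1.3218
12.1957 6.0793 2.1612 0.4724
15.7076 8.6775 3.4606 0.8469 0.0928
19.3216 11.9355 5.3994 1.5008 0.1842 0.0000
22.6455 15.7076 8.1504 2.6211 0.3656 0.0000 0.0000
25.7026 19.3216 11.7782 4.4922 0.7258 0.0000 0.0000 0.0000
28.5143 22.6455 15.7076 7.5059 1.4410 0.0000 0.0000 0.0000 0.0000
31.1002 25.7026 19.3216 11.7782 2.8606 0.0000 0.0000 0.0000 0.0000 0.0000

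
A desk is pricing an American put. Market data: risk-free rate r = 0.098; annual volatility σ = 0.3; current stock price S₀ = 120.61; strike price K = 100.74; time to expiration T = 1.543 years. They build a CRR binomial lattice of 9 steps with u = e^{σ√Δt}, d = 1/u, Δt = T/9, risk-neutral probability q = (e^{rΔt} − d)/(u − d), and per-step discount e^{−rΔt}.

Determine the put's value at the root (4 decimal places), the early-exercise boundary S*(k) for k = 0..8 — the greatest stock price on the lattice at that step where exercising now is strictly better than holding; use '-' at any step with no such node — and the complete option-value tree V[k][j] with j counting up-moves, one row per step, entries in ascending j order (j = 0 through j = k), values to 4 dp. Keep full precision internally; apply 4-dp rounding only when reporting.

price = 4.4404
boundary = - - - - 73.3830 64.8109 73.3830 83.0888 73.3830
tree:
4.4404
7.3127 2.1042
11.7244 3.7399 0.7603
18.2256 6.4892 1.4876 0.1572
27.3570 10.9279 2.8671 0.3453 0.0000
35.9291 17.7188 5.4178 0.7583 0.0000 0.0000
43.4998 27.3570 9.9682 1.6657 0.0000 0.0000 0.0000
50.1861 35.9291 17.6512 3.6587 0.0000 0.0000 0.0000 0.0000
56.0915 43.4998 27.3570 8.0362 0.0000 0.0000 0.0000 0.0000 0.0000
61.3070 50.1861 35.9291 17.6512 0.0000 0.0000 0.0000 0.0000 0.0000 0.0000

params: Δt=0.17144 u=1.13226 d=0.88319 q=0.53701 e^(-rΔt)=0.98334
t_9 payoffs: 61.3070 50.1861 35.9291 17.6512 0.0000 0.0000 0.0000 0.0000 0.0000 0.0000
t_8: node(8,0) S=44.6485 payoff=56.0915 vs cont=54.4130 → 56.0915 [stop]  node(8,1) S=57.2402 payoff=43.4998 vs cont=41.8213 → 43.4998 [stop]  node(8,2) S=73.3830 payoff=27.3570 vs cont=25.6786 → 27.3570 [stop]  node(8,3) S=94.0783 payoff=6.6617 vs cont=8.0362 → 8.0362 [wait]  node(8,4) S=120.6100 payoff=0.0000 vs cont=0.0000 → 0.0000 [wait]  node(8,5) S=154.6241 payoff=0.0000 vs cont=0.0000 → 0.0000 [wait]  node(8,6) S=198.2309 payoff=0.0000 vs cont=0.0000 → 0.0000 [wait]  node(8,7) S=254.1355 payoff=0.0000 vs cont=0.0000 → 0.0000 [wait]  node(8,8) S=325.8062 payoff=0.0000 vs cont=0.0000 → 0.0000 [wait]  ⇒ S*(8)=73.3830
t_7: node(7,0) S=50.5539 payoff=50.1861 vs cont=48.5077 → 50.1861 [stop]  node(7,1) S=64.8109 payoff=35.9291 vs cont=34.2506 → 35.9291 [stop]  node(7,2) S=83.0888 payoff=17.6512 vs cont=16.6986 → 17.6512 [stop]  node(7,3) S=106.5213 payoff=0.0000 vs cont=3.6587 → 3.6587 [wait]  node(7,4) S=136.5621 payoff=0.0000 vs cont=0.0000 → 0.0000 [wait]  node(7,5) S=175.0751 payoff=0.0000 vs cont=0.0000 → 0.0000 [wait]  node(7,6) S=224.4493 payoff=0.0000 vs cont=0.0000 → 0.0000 [wait]  node(7,7) S=287.7480 payoff=0.0000 vs cont=0.0000 → 0.0000 [wait]  ⇒ S*(7)=83.0888
t_6: node(6,0) S=57.2402 payoff=43.4998 vs cont=41.8213 → 43.4998 [stop]  node(6,1) S=73.3830 payoff=27.3570 vs cont=25.6786 → 27.3570 [stop]  node(6,2) S=94.0783 payoff=6.6617 vs cont=9.9682 → 9.9682 [wait]  node(6,3) S=120.6100 payoff=0.0000 vs cont=1.6657 → 1.6657 [wait]  node(6,4) S=154.6241 payoff=0.0000 vs cont=0.0000 → 0.0000 [wait]  node(6,5) S=198.2309 payoff=0.0000 vs cont=0.0000 → 0.0000 [wait]  node(6,6) S=254.1355 payoff=0.0000 vs cont=0.0000 → 0.0000 [wait]  ⇒ S*(6)=73.3830
t_5: node(5,0) S=64.8109 payoff=35.9291 vs cont=34.2506 → 35.9291 [stop]  node(5,1) S=83.0888 payoff=17.6512 vs cont=17.7188 → 17.7188 [wait]  node(5,2) S=106.5213 payoff=0.0000 vs cont=5.4178 → 5.4178 [wait]  node(5,3) S=136.5621 payoff=0.0000 vs cont=0.7583 → 0.7583 [wait]  node(5,4) S=175.0751 payoff=0.0000 vs cont=0.0000 → 0.0000 [wait]  node(5,5) S=224.4493 payoff=0.0000 vs cont=0.0000 → 0.0000 [wait]  ⇒ S*(5)=64.8109
t_4: node(4,0) S=73.3830 payoff=27.3570 vs cont=25.7143 → 27.3570 [stop]  node(4,1) S=94.0783 payoff=6.6617 vs cont=10.9279 → 10.9279 [wait]  node(4,2) S=120.6100 payoff=0.0000 vs cont=2.8671 → 2.8671 [wait]  node(4,3) S=154.6241 payoff=0.0000 vs cont=0.3453 → 0.3453 [wait]  node(4,4) S=198.2309 payoff=0.0000 vs cont=0.0000 → 0.0000 [wait]  ⇒ S*(4)=73.3830
t_3: node(3,0) S=83.0888 payoff=17.6512 vs cont=18.2256 → 18.2256 [wait]  node(3,1) S=106.5213 payoff=0.0000 vs cont=6.4892 → 6.4892 [wait]  node(3,2) S=136.5621 payoff=0.0000 vs cont=1.4876 → 1.4876 [wait]  node(3,3) S=175.0751 payoff=0.0000 vs cont=0.1572 → 0.1572 [wait]  ⇒ S*(3)=-
t_2: node(2,0) S=94.0783 payoff=6.6617 vs cont=11.7244 → 11.7244 [wait]  node(2,1) S=120.6100 payoff=0.0000 vs cont=3.7399 → 3.7399 [wait]  node(2,2) S=154.6241 payoff=0.0000 vs cont=0.7603 → 0.7603 [wait]  ⇒ S*(2)=-
t_1: node(1,0) S=106.5213 payoff=0.0000 vs cont=7.3127 → 7.3127 [wait]  node(1,1) S=136.5621 payoff=0.0000 vs cont=2.1042 → 2.1042 [wait]  ⇒ S*(1)=-
t_0: node(0,0) S=120.6100 payoff=0.0000 vs cont=4.4404 → 4.4404 [wait]  ⇒ S*(0)=-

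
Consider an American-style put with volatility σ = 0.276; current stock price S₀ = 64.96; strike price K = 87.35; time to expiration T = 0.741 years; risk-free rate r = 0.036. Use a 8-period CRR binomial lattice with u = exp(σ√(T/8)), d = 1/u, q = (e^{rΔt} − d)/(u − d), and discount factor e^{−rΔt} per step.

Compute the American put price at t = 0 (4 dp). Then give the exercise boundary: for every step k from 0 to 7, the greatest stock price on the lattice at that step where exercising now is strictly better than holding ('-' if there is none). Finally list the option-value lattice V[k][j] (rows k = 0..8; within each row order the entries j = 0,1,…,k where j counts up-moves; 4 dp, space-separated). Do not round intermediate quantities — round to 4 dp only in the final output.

price = 22.4220
boundary = - 59.7263 64.9600 59.7263 64.9600 70.6523 64.9600 70.6523
tree:
22.4220
27.6237 17.3468
32.4357 22.3900 12.3970
36.8600 27.6237 17.0037 7.8524
40.9279 32.4357 22.3900 11.7069 4.0331
44.6680 36.8600 27.6237 16.6977 6.7718 1.3091
48.1068 40.9279 32.4357 22.3900 10.9490 2.6210 0.0000
51.2685 44.6680 36.8600 27.6237 16.6977 5.2476 0.0000 0.0000
54.1755 48.1068 40.9279 32.4357 22.3900 10.5066 0.0000 0.0000 0.0000

Δt=0.09262  u=1.08763  d=0.91943  q=0.49887  discount=0.99667
step 8 (expiry): payoffs max(K−S,0) = 54.1755 48.1068 40.9279 32.4357 22.3900 10.5066 0.0000 0.0000 0.0000
step 7: (k=7,j=0): S=36.0815, (K−S)⁺=51.2685, hold=50.9777 ⇒ V=51.2685 exercise | (k=7,j=1): S=42.6820, (K−S)⁺=44.6680, hold=44.3772 ⇒ V=44.6680 exercise | (k=7,j=2): S=50.4900, (K−S)⁺=36.8600, hold=36.5692 ⇒ V=36.8600 exercise | (k=7,j=3): S=59.7263, (K−S)⁺=27.6237, hold=27.3329 ⇒ V=27.6237 exercise | (k=7,j=4): S=70.6523, (K−S)⁺=16.6977, hold=16.4069 ⇒ V=16.6977 exercise | (k=7,j=5): S=83.5770, (K−S)⁺=3.7730, hold=5.2476 ⇒ V=5.2476 continue | (k=7,j=6): S=98.8660, (K−S)⁺=0.0000, hold=0.0000 ⇒ V=0.0000 continue | (k=7,j=7): S=116.9520, (K−S)⁺=0.0000, hold=0.0000 ⇒ V=0.0000 continue  boundary S*=70.6523
step 6: (k=6,j=0): S=39.2432, (K−S)⁺=48.1068, hold=47.8160 ⇒ V=48.1068 exercise | (k=6,j=1): S=46.4221, (K−S)⁺=40.9279, hold=40.6371 ⇒ V=40.9279 exercise | (k=6,j=2): S=54.9143, (K−S)⁺=32.4357, hold=32.1449 ⇒ V=32.4357 exercise | (k=6,j=3): S=64.9600, (K−S)⁺=22.3900, hold=22.0992 ⇒ V=22.3900 exercise | (k=6,j=4): S=76.8434, (K−S)⁺=10.5066, hold=10.9490 ⇒ V=10.9490 continue | (k=6,j=5): S=90.9006, (K−S)⁺=0.0000, hold=2.6210 ⇒ V=2.6210 continue | (k=6,j=6): S=107.5294, (K−S)⁺=0.0000, hold=0.0000 ⇒ V=0.0000 continue  boundary S*=64.9600
step 5: (k=5,j=0): S=42.6820, (K−S)⁺=44.6680, hold=44.3772 ⇒ V=44.6680 exercise | (k=5,j=1): S=50.4900, (K−S)⁺=36.8600, hold=36.5692 ⇒ V=36.8600 exercise | (k=5,j=2): S=59.7263, (K−S)⁺=27.6237, hold=27.3329 ⇒ V=27.6237 exercise | (k=5,j=3): S=70.6523, (K−S)⁺=16.6977, hold=16.6269 ⇒ V=16.6977 exercise | (k=5,j=4): S=83.5770, (K−S)⁺=3.7730, hold=6.7718 ⇒ V=6.7718 continue | (k=5,j=5): S=98.8660, (K−S)⁺=0.0000, hold=1.3091 ⇒ V=1.3091 continue  boundary S*=70.6523
step 4: (k=4,j=0): S=46.4221, (K−S)⁺=40.9279, hold=40.6371 ⇒ V=40.9279 exercise | (k=4,j=1): S=54.9143, (K−S)⁺=32.4357, hold=32.1449 ⇒ V=32.4357 exercise | (k=4,j=2): S=64.9600, (K−S)⁺=22.3900, hold=22.0992 ⇒ V=22.3900 exercise | (k=4,j=3): S=76.8434, (K−S)⁺=10.5066, hold=11.7069 ⇒ V=11.7069 continue | (k=4,j=4): S=90.9006, (K−S)⁺=0.0000, hold=4.0331 ⇒ V=4.0331 continue  boundary S*=64.9600
step 3: (k=3,j=0): S=50.4900, (K−S)⁺=36.8600, hold=36.5692 ⇒ V=36.8600 exercise | (k=3,j=1): S=59.7263, (K−S)⁺=27.6237, hold=27.3329 ⇒ V=27.6237 exercise | (k=3,j=2): S=70.6523, (K−S)⁺=16.6977, hold=17.0037 ⇒ V=17.0037 continue | (k=3,j=3): S=83.5770, (K−S)⁺=3.7730, hold=7.8524 ⇒ V=7.8524 continue  boundary S*=59.7263
step 2: (k=2,j=0): S=54.9143, (K−S)⁺=32.4357, hold=32.1449 ⇒ V=32.4357 exercise | (k=2,j=1): S=64.9600, (K−S)⁺=22.3900, hold=22.2514 ⇒ V=22.3900 exercise | (k=2,j=2): S=76.8434, (K−S)⁺=10.5066, hold=12.3970 ⇒ V=12.3970 continue  boundary S*=64.9600
step 1: (k=1,j=0): S=59.7263, (K−S)⁺=27.6237, hold=27.3329 ⇒ V=27.6237 exercise | (k=1,j=1): S=70.6523, (K−S)⁺=16.6977, hold=17.3468 ⇒ V=17.3468 continue  boundary S*=59.7263
step 0: (k=0,j=0): S=64.9600, (K−S)⁺=22.3900, hold=22.4220 ⇒ V=22.4220 continue  boundary S*=-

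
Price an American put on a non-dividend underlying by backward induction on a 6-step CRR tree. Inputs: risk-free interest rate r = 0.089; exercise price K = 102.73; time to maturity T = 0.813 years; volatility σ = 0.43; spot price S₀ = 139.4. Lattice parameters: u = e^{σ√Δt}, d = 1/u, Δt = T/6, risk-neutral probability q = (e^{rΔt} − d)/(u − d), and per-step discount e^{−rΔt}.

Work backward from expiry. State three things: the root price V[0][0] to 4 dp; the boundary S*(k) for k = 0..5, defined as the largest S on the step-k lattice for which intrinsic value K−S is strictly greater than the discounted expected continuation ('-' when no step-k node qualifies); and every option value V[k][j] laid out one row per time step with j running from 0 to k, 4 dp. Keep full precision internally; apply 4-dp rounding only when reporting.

price = 3.7987
boundary = - - - - 74.0107 86.7035
tree:
3.7987
6.5733 1.1019
11.1270 2.1553 0.0696
18.2753 4.2116 0.1406 0.0000
28.7193 8.2205 0.2838 0.0000 0.0000
39.5539 16.0265 0.5730 0.0000 0.0000 0.0000
48.8025 28.7193 1.1569 0.0000 0.0000 0.0000 0.0000

Δt=0.13550, u=1.17150, d=0.85361, q=0.49868, disc=e^(-rΔt)=0.98801
k=6 terminal: V=max(K-S,0) → 48.8025 28.7193 1.1569 0.0000 0.0000 0.0000 0.0000
k=5: j=0 S=63.1761 intr=39.5539 cont=38.3225 V=39.5539[EX]; j=1 S=86.7035 intr=16.0265 cont=14.7951 V=16.0265[EX]; j=2 S=118.9928 intr=0.0000 cont=0.5730 V=0.5730[hold]; j=3 S=163.3070 intr=0.0000 cont=0.0000 V=0.0000[hold]; j=4 S=224.1243 intr=0.0000 cont=0.0000 V=0.0000[hold]; j=5 S=307.5905 intr=0.0000 cont=0.0000 V=0.0000[hold]  S*(5)=86.7035
k=4: j=0 S=74.0107 intr=28.7193 cont=27.4879 V=28.7193[EX]; j=1 S=101.5731 intr=1.1569 cont=8.2205 V=8.2205[hold]; j=2 S=139.4000 intr=0.0000 cont=0.2838 V=0.2838[hold]; j=3 S=191.3140 intr=0.0000 cont=0.0000 V=0.0000[hold]; j=4 S=262.5614 intr=0.0000 cont=0.0000 V=0.0000[hold]  S*(4)=74.0107
k=3: j=0 S=86.7035 intr=16.0265 cont=18.2753 V=18.2753[hold]; j=1 S=118.9928 intr=0.0000 cont=4.2116 V=4.2116[hold]; j=2 S=163.3070 intr=0.0000 cont=0.1406 V=0.1406[hold]; j=3 S=224.1243 intr=0.0000 cont=0.0000 V=0.0000[hold]  S*(3)=-
k=2: j=0 S=101.5731 intr=1.1569 cont=11.1270 V=11.1270[hold]; j=1 S=139.4000 intr=0.0000 cont=2.1553 V=2.1553[hold]; j=2 S=191.3140 intr=0.0000 cont=0.0696 V=0.0696[hold]  S*(2)=-
k=1: j=0 S=118.9928 intr=0.0000 cont=6.5733 V=6.5733[hold]; j=1 S=163.3070 intr=0.0000 cont=1.1019 V=1.1019[hold]  S*(1)=-
k=0: j=0 S=139.4000 intr=0.0000 cont=3.7987 V=3.7987[hold]  S*(0)=-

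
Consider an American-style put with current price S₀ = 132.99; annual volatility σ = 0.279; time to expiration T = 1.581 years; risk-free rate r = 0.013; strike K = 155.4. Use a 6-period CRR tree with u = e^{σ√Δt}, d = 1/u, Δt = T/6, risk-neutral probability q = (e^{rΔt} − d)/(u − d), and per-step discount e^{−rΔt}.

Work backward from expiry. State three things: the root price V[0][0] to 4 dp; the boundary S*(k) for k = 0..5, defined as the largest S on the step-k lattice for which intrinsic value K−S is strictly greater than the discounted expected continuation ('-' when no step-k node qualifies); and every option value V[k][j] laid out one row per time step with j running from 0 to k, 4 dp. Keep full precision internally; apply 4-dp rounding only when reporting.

Δt=0.26350  u=1.15398  d=0.86657  q=0.47620  discount=0.99658
step 6 (expiry): payoffs max(K−S,0) = 99.0844 80.4062 55.5329 22.4100 0.0000 0.0000 0.0000
step 5: (k=5,j=0): S=64.9871, (K−S)⁺=90.4129, hold=89.8815 ⇒ V=90.4129 exercise | (k=5,j=1): S=86.5414, (K−S)⁺=68.8586, hold=68.3272 ⇒ V=68.8586 exercise | (k=5,j=2): S=115.2446, (K−S)⁺=40.1554, hold=39.6240 ⇒ V=40.1554 exercise | (k=5,j=3): S=153.4678, (K−S)⁺=1.9322, hold=11.6983 ⇒ V=11.6983 continue | (k=5,j=4): S=204.3685, (K−S)⁺=0.0000, hold=0.0000 ⇒ V=0.0000 continue | (k=5,j=5): S=272.1515, (K−S)⁺=0.0000, hold=0.0000 ⇒ V=0.0000 continue  boundary S*=115.2446
step 4: (k=4,j=0): S=74.9938, (K−S)⁺=80.4062, hold=79.8747 ⇒ V=80.4062 exercise | (k=4,j=1): S=99.8671, (K−S)⁺=55.5329, hold=55.0015 ⇒ V=55.5329 exercise | (k=4,j=2): S=132.9900, (K−S)⁺=22.4100, hold=26.5133 ⇒ V=26.5133 continue | (k=4,j=3): S=177.0988, (K−S)⁺=0.0000, hold=6.1067 ⇒ V=6.1067 continue | (k=4,j=4): S=235.8372, (K−S)⁺=0.0000, hold=0.0000 ⇒ V=0.0000 continue  boundary S*=99.8671
step 3: (k=3,j=0): S=86.5414, (K−S)⁺=68.8586, hold=68.3272 ⇒ V=68.8586 exercise | (k=3,j=1): S=115.2446, (K−S)⁺=40.1554, hold=41.5713 ⇒ V=41.5713 continue | (k=3,j=2): S=153.4678, (K−S)⁺=1.9322, hold=16.7383 ⇒ V=16.7383 continue | (k=3,j=3): S=204.3685, (K−S)⁺=0.0000, hold=3.1878 ⇒ V=3.1878 continue  boundary S*=86.5414
step 2: (k=2,j=0): S=99.8671, (K−S)⁺=55.5329, hold=55.6734 ⇒ V=55.6734 continue | (k=2,j=1): S=132.9900, (K−S)⁺=22.4100, hold=29.6442 ⇒ V=29.6442 continue | (k=2,j=2): S=177.0988, (K−S)⁺=0.0000, hold=10.2504 ⇒ V=10.2504 continue  boundary S*=-
step 1: (k=1,j=0): S=115.2446, (K−S)⁺=40.1554, hold=43.1304 ⇒ V=43.1304 continue | (k=1,j=1): S=153.4678, (K−S)⁺=1.9322, hold=20.3392 ⇒ V=20.3392 continue  boundary S*=-
step 0: (k=0,j=0): S=132.9900, (K−S)⁺=22.4100, hold=32.1670 ⇒ V=32.1670 continue  boundary S*=-

price = 32.1670
boundary = - - - 86.5414 99.8671 115.2446
tree:
32.1670
43.1304 20.3392
55.6734 29.6442 10.2504
68.8586 41.5713 16.7383 3.1878
80.4062 55.5329 26.5133 6.1067 0.0000
90.4129 68.8586 40.1554 11.6983 0.0000 0.0000
99.0844 80.4062 55.5329 22.4100 0.0000 0.0000 0.0000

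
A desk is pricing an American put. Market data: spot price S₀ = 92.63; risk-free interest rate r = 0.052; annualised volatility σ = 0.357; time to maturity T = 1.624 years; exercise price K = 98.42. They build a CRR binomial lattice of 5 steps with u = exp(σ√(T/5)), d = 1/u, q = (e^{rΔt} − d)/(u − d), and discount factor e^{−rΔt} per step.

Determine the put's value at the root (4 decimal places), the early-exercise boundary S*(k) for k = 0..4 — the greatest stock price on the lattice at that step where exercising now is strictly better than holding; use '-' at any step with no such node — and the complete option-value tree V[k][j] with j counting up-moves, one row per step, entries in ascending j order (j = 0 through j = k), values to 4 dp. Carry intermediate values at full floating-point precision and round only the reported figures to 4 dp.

price = 16.9996
boundary = - - 61.6637 50.3117 61.6637
tree:
16.9996
25.5127 8.7601
36.7563 14.7366 2.8655
48.1083 23.9191 5.7242 0.0000
57.3705 36.7563 11.4349 0.0000 0.0000
64.9276 48.1083 22.8428 0.0000 0.0000 0.0000

Δt=0.32480  u=1.22563  d=0.81590  q=0.49088  discount=0.98325
step 5 (expiry): payoffs max(K−S,0) = 64.9276 48.1083 22.8428 0.0000 0.0000 0.0000
step 4: (k=4,j=0): S=41.0495, (K−S)⁺=57.3705, hold=55.7222 ⇒ V=57.3705 exercise | (k=4,j=1): S=61.6637, (K−S)⁺=36.7563, hold=35.1080 ⇒ V=36.7563 exercise | (k=4,j=2): S=92.6300, (K−S)⁺=5.7900, hold=11.4349 ⇒ V=11.4349 continue | (k=4,j=3): S=139.1469, (K−S)⁺=0.0000, hold=0.0000 ⇒ V=0.0000 continue | (k=4,j=4): S=209.0237, (K−S)⁺=0.0000, hold=0.0000 ⇒ V=0.0000 continue  boundary S*=61.6637
step 3: (k=3,j=0): S=50.3117, (K−S)⁺=48.1083, hold=46.4600 ⇒ V=48.1083 exercise | (k=3,j=1): S=75.5772, (K−S)⁺=22.8428, hold=23.9191 ⇒ V=23.9191 continue | (k=3,j=2): S=113.5305, (K−S)⁺=0.0000, hold=5.7242 ⇒ V=5.7242 continue | (k=3,j=3): S=170.5433, (K−S)⁺=0.0000, hold=0.0000 ⇒ V=0.0000 continue  boundary S*=50.3117
step 2: (k=2,j=0): S=61.6637, (K−S)⁺=36.7563, hold=35.6274 ⇒ V=36.7563 exercise | (k=2,j=1): S=92.6300, (K−S)⁺=5.7900, hold=14.7366 ⇒ V=14.7366 continue | (k=2,j=2): S=139.1469, (K−S)⁺=0.0000, hold=2.8655 ⇒ V=2.8655 continue  boundary S*=61.6637
step 1: (k=1,j=0): S=75.5772, (K−S)⁺=22.8428, hold=25.5127 ⇒ V=25.5127 continue | (k=1,j=1): S=113.5305, (K−S)⁺=0.0000, hold=8.7601 ⇒ V=8.7601 continue  boundary S*=-
step 0: (k=0,j=0): S=92.6300, (K−S)⁺=5.7900, hold=16.9996 ⇒ V=16.9996 continue  boundary S*=-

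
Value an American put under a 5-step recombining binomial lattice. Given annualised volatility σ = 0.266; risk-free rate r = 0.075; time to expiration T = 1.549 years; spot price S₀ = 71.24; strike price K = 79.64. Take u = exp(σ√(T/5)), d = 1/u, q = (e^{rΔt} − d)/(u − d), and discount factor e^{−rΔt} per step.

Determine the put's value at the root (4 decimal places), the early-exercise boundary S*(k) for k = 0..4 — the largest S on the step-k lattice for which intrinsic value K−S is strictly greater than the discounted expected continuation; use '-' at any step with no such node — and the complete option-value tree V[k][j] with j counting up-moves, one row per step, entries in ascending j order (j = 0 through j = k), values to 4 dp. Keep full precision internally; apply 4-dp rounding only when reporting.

Δt=0.30980, u=1.15958, d=0.86238, q=0.54215, disc=e^(-rΔt)=0.97703
k=5 terminal: V=max(K-S,0) → 45.6597 33.9495 18.2038 0.0000 0.0000 0.0000
k=4: j=0 S=39.4027 intr=40.2373 cont=38.4082 V=40.2373[EX]; j=1 S=52.9816 intr=26.6584 cont=24.8293 V=26.6584[EX]; j=2 S=71.2400 intr=8.4000 cont=8.1432 V=8.4000[EX]; j=3 S=95.7905 intr=0.0000 cont=0.0000 V=0.0000[hold]; j=4 S=128.8016 intr=0.0000 cont=0.0000 V=0.0000[hold]  S*(4)=71.2400
k=3: j=0 S=45.6905 intr=33.9495 cont=32.1204 V=33.9495[EX]; j=1 S=61.4362 intr=18.2038 cont=16.3747 V=18.2038[EX]; j=2 S=82.6082 intr=0.0000 cont=3.7576 V=3.7576[hold]; j=3 S=111.0765 intr=0.0000 cont=0.0000 V=0.0000[hold]  S*(3)=61.4362
k=2: j=0 S=52.9816 intr=26.6584 cont=24.8293 V=26.6584[EX]; j=1 S=71.2400 intr=8.4000 cont=10.1336 V=10.1336[hold]; j=2 S=95.7905 intr=0.0000 cont=1.6809 V=1.6809[hold]  S*(2)=52.9816
k=1: j=0 S=61.4362 intr=18.2038 cont=17.2929 V=18.2038[EX]; j=1 S=82.6082 intr=0.0000 cont=5.4235 V=5.4235[hold]  S*(1)=61.4362
k=0: j=0 S=71.2400 intr=8.4000 cont=11.0160 V=11.0160[hold]  S*(0)=-

price = 11.0160
boundary = - 61.4362 52.9816 61.4362 71.2400
tree:
11.0160
18.2038 5.4235
26.6584 10.1336 1.6809
33.9495 18.2038 3.7576 0.0000
40.2373 26.6584 8.4000 0.0000 0.0000
45.6597 33.9495 18.2038 0.0000 0.0000 0.0000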